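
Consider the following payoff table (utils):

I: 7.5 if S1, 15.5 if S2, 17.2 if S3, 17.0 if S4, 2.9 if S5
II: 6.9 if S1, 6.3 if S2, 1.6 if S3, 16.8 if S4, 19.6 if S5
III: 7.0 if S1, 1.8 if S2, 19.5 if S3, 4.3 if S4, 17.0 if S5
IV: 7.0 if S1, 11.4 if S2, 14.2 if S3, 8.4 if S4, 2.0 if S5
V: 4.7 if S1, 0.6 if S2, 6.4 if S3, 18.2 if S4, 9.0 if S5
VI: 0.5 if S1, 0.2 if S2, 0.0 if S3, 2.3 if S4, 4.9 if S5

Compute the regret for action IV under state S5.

Best payoff under S5 is 19.6.
Regret = 19.6 − 2.0 = 17.6.

17.6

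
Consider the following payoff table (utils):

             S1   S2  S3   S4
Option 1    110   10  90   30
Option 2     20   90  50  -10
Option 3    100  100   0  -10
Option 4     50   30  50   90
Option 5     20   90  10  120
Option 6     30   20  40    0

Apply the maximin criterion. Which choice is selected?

Option 4

Row minima: Option 1=10, Option 2=-10, Option 3=-10, Option 4=30, Option 5=10, Option 6=0
Best worst-case = 30 → Option 4.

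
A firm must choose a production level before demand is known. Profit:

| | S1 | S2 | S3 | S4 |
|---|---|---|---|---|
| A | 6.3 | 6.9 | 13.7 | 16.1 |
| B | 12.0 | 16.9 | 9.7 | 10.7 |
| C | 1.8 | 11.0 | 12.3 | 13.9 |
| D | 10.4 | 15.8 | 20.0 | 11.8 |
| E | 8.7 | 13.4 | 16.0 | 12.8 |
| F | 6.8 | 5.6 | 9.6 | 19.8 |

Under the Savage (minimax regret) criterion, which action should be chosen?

Column bests: S1=12.0, S2=16.9, S3=20.0, S4=19.8.
A regrets: 5.7, 10.0, 6.3, 3.7 → max 10.0
B regrets: 0.0, 0.0, 10.3, 9.1 → max 10.3
C regrets: 10.2, 5.9, 7.7, 5.9 → max 10.2
D regrets: 1.6, 1.1, 0.0, 8.0 → max 8.0
E regrets: 3.3, 3.5, 4.0, 7.0 → max 7.0
F regrets: 5.2, 11.3, 10.4, 0.0 → max 11.3
Smallest max regret = 7.0 → E.

E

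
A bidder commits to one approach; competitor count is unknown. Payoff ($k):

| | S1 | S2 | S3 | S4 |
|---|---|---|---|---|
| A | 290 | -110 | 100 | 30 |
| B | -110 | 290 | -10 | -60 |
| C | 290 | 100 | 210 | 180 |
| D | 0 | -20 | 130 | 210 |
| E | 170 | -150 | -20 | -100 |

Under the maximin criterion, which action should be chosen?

C

Row minima: A=-110, B=-110, C=100, D=-20, E=-150
Best worst-case = 100 → C.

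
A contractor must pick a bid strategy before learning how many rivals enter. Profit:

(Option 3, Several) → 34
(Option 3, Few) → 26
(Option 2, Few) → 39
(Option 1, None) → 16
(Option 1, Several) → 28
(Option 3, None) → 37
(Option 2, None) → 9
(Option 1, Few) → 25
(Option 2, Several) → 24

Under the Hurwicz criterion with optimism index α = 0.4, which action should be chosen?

Option 1: 0.4·28 + 0.6·16 = 20.8
Option 2: 0.4·39 + 0.6·9 = 21
Option 3: 0.4·37 + 0.6·26 = 30.4
Highest Hurwicz score = 30.4 → Option 3.

Option 3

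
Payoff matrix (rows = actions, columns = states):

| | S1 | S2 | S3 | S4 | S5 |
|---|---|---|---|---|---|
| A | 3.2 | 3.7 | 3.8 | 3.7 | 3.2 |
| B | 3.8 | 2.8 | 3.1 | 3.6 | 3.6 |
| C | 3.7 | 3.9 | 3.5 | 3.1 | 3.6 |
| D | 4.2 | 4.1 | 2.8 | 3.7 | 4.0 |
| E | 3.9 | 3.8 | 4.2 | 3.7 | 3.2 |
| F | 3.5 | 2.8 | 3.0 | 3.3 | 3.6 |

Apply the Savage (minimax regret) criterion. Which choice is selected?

C

Column bests: S1=4.2, S2=4.1, S3=4.2, S4=3.7, S5=4.0.
A regrets: 1.0, 0.4, 0.4, 0.0, 0.8 → max 1.0
B regrets: 0.4, 1.3, 1.1, 0.1, 0.4 → max 1.3
C regrets: 0.5, 0.2, 0.7, 0.6, 0.4 → max 0.7
D regrets: 0.0, 0.0, 1.4, 0.0, 0.0 → max 1.4
E regrets: 0.3, 0.3, 0.0, 0.0, 0.8 → max 0.8
F regrets: 0.7, 1.3, 1.2, 0.4, 0.4 → max 1.3
Smallest max regret = 0.7 → C.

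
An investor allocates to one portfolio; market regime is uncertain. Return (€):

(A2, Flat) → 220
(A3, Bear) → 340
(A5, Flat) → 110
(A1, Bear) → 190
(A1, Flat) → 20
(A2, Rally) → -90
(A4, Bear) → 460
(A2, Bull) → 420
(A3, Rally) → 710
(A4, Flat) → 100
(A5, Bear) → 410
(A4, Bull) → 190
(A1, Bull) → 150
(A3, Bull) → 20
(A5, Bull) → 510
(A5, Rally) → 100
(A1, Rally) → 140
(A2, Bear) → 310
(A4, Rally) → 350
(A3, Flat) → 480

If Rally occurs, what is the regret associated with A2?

800

Best payoff under Rally is 710.
Regret = 710 − (-90) = 800.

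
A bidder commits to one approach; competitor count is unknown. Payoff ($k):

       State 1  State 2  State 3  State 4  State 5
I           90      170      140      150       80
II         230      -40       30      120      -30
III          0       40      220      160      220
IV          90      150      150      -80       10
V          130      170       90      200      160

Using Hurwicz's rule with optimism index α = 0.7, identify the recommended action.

V

I: 0.7·170 + 0.3·80 = 143
II: 0.7·230 + 0.3·(-40) = 149
III: 0.7·220 + 0.3·0 = 154
IV: 0.7·150 + 0.3·(-80) = 81
V: 0.7·200 + 0.3·90 = 167
Highest Hurwicz score = 167 → V.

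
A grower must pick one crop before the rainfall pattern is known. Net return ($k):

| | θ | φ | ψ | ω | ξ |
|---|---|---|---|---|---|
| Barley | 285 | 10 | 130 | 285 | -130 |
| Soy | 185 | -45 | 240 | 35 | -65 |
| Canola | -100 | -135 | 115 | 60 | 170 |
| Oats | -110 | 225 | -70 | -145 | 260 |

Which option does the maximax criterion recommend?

Barley

Row maxima: Barley=285, Soy=240, Canola=170, Oats=260
Best best-case = 285 → Barley.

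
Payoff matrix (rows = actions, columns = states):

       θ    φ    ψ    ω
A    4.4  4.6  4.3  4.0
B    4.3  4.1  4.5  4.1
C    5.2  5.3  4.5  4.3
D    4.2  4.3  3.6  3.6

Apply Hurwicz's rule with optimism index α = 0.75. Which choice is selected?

C

A: 0.75·4.6 + 0.25·4.0 = 4.45
B: 0.75·4.5 + 0.25·4.1 = 4.4
C: 0.75·5.3 + 0.25·4.3 = 5.05
D: 0.75·4.3 + 0.25·3.6 = 4.125
Highest Hurwicz score = 5.05 → C.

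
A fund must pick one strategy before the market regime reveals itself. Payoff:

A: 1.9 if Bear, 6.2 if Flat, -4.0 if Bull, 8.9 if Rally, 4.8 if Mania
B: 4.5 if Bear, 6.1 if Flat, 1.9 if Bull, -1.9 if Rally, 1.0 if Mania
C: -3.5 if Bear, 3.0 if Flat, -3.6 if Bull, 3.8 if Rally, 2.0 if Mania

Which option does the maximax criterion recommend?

A

Row maxima: A=8.9, B=6.1, C=3.8
Best best-case = 8.9 → A.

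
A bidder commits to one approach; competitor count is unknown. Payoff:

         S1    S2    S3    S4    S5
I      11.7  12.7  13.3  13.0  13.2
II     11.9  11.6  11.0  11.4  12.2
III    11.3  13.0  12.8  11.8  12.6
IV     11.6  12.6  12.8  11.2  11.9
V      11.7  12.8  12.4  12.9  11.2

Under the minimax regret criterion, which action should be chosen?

I

Column bests: S1=11.9, S2=13.0, S3=13.3, S4=13.0, S5=13.2.
I regrets: 0.2, 0.3, 0.0, 0.0, 0.0 → max 0.3
II regrets: 0.0, 1.4, 2.3, 1.6, 1.0 → max 2.3
III regrets: 0.6, 0.0, 0.5, 1.2, 0.6 → max 1.2
IV regrets: 0.3, 0.4, 0.5, 1.8, 1.3 → max 1.8
V regrets: 0.2, 0.2, 0.9, 0.1, 2.0 → max 2.0
Smallest max regret = 0.3 → I.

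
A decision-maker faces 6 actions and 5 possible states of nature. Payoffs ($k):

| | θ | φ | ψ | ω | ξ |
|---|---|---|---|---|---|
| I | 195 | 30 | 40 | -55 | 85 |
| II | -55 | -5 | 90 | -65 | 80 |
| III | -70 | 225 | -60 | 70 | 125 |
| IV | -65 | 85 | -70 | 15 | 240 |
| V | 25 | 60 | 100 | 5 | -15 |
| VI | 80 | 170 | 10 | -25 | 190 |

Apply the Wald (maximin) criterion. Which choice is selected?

Row minima: I=-55, II=-65, III=-70, IV=-70, V=-15, VI=-25
Best worst-case = -15 → V.

V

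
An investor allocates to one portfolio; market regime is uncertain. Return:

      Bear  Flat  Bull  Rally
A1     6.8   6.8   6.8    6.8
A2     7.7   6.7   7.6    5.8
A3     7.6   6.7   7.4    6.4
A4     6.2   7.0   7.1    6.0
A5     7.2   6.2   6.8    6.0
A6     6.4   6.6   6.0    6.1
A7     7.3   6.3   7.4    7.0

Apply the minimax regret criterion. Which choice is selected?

A3

Column bests: Bear=7.7, Flat=7.0, Bull=7.6, Rally=7.0.
A1 regrets: 0.9, 0.2, 0.8, 0.2 → max 0.9
A2 regrets: 0.0, 0.3, 0.0, 1.2 → max 1.2
A3 regrets: 0.1, 0.3, 0.2, 0.6 → max 0.6
A4 regrets: 1.5, 0.0, 0.5, 1.0 → max 1.5
A5 regrets: 0.5, 0.8, 0.8, 1.0 → max 1.0
A6 regrets: 1.3, 0.4, 1.6, 0.9 → max 1.6
A7 regrets: 0.4, 0.7, 0.2, 0.0 → max 0.7
Smallest max regret = 0.6 → A3.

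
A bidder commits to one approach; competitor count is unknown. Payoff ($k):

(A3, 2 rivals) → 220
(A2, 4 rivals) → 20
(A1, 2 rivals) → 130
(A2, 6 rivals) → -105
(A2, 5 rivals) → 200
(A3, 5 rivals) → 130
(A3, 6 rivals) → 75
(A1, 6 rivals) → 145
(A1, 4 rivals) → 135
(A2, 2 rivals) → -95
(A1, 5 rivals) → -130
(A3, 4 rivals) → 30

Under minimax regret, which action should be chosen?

A3

Column bests: 2 rivals=220, 4 rivals=135, 5 rivals=200, 6 rivals=145.
A1 regrets: 90, 0, 330, 0 → max 330
A2 regrets: 315, 115, 0, 250 → max 315
A3 regrets: 0, 105, 70, 70 → max 105
Smallest max regret = 105 → A3.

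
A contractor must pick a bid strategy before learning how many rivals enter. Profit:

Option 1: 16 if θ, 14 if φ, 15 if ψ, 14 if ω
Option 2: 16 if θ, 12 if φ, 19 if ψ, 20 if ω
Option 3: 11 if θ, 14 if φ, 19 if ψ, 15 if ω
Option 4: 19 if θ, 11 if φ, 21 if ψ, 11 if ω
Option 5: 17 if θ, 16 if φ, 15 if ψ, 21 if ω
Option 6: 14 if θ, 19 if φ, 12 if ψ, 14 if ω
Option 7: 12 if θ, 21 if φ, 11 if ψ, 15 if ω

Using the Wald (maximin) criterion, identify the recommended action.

Row minima: Option 1=14, Option 2=12, Option 3=11, Option 4=11, Option 5=15, Option 6=12, Option 7=11
Best worst-case = 15 → Option 5.

Option 5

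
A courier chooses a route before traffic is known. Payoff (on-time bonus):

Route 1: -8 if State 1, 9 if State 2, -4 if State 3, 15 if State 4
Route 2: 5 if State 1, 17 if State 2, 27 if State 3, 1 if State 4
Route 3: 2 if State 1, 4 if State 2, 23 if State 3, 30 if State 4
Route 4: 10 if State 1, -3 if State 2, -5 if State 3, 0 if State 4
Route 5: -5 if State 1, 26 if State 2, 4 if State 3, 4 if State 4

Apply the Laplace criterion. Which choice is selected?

Row averages: Route 1=3, Route 2=12.5, Route 3=14.75, Route 4=0.5, Route 5=7.25
Highest average = 14.75 → Route 3.

Route 3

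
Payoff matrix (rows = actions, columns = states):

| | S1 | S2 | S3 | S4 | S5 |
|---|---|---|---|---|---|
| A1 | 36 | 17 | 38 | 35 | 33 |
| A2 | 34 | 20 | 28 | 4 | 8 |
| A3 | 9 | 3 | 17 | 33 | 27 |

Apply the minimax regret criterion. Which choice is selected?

Column bests: S1=36, S2=20, S3=38, S4=35, S5=33.
A1 regrets: 0, 3, 0, 0, 0 → max 3
A2 regrets: 2, 0, 10, 31, 25 → max 31
A3 regrets: 27, 17, 21, 2, 6 → max 27
Smallest max regret = 3 → A1.

A1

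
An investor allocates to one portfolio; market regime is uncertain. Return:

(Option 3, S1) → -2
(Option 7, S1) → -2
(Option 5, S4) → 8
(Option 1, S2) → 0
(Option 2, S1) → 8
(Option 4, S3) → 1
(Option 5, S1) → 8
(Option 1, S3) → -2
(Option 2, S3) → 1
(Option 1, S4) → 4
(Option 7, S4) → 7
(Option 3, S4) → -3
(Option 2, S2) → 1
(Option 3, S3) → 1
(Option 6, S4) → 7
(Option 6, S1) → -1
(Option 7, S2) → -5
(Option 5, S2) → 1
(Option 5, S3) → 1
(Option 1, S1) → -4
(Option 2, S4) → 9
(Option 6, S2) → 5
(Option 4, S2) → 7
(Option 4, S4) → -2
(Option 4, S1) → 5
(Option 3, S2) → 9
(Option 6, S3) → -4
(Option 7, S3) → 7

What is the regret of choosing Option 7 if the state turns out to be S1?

Best payoff under S1 is 8.
Regret = 8 − (-2) = 10.

10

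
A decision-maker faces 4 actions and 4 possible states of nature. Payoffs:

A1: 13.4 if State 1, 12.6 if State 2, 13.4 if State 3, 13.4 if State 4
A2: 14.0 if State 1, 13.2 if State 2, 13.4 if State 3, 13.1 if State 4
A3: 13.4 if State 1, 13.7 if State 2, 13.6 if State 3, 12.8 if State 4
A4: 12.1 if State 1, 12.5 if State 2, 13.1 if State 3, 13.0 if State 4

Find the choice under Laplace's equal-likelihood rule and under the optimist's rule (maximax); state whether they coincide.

Row averages: A1=13.2, A2=13.425, A3=13.375, A4=12.675
Highest average = 13.425 → A2.
Row maxima: A1=13.4, A2=14.0, A3=13.7, A4=13.1
Best best-case = 14.0 → A2.

laplace → A2; maximax → A2 (agree)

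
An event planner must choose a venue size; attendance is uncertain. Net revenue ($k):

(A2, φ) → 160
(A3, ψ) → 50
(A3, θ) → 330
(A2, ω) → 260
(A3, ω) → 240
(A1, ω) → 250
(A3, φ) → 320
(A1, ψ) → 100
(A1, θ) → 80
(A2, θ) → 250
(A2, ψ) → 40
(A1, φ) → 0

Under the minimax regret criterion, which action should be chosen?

A3

Column bests: θ=330, φ=320, ψ=100, ω=260.
A1 regrets: 250, 320, 0, 10 → max 320
A2 regrets: 80, 160, 60, 0 → max 160
A3 regrets: 0, 0, 50, 20 → max 50
Smallest max regret = 50 → A3.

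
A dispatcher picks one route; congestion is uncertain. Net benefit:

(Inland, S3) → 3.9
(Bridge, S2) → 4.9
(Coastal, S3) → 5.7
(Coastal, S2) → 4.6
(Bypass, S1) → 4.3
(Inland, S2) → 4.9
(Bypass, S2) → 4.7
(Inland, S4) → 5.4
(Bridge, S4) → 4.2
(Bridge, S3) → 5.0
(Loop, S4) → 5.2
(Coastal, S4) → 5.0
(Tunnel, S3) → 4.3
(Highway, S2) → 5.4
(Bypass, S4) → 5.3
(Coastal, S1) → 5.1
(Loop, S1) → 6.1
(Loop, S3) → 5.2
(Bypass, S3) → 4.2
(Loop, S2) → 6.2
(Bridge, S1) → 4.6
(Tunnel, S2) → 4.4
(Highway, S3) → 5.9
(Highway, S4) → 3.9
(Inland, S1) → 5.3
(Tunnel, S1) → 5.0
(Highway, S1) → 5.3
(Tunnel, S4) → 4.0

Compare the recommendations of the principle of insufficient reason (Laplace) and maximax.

Row averages: Highway=5.125, Inland=4.875, Loop=5.675, Bridge=4.675, Tunnel=4.425, Bypass=4.625, Coastal=5.1
Highest average = 5.675 → Loop.
Row maxima: Highway=5.9, Inland=5.4, Loop=6.2, Bridge=5.0, Tunnel=5.0, Bypass=5.3, Coastal=5.7
Best best-case = 6.2 → Loop.

laplace → Loop; maximax → Loop (agree)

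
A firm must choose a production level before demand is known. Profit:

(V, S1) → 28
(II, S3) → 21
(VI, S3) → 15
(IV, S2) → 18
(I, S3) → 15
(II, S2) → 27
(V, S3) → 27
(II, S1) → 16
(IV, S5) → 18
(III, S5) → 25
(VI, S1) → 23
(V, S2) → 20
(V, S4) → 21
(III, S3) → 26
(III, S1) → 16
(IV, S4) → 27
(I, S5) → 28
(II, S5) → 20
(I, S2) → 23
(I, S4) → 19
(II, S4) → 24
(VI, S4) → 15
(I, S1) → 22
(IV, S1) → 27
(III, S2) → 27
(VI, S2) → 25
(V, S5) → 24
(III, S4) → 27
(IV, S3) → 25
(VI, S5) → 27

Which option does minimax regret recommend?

Column bests: S1=28, S2=27, S3=27, S4=27, S5=28.
I regrets: 6, 4, 12, 8, 0 → max 12
II regrets: 12, 0, 6, 3, 8 → max 12
III regrets: 12, 0, 1, 0, 3 → max 12
IV regrets: 1, 9, 2, 0, 10 → max 10
V regrets: 0, 7, 0, 6, 4 → max 7
VI regrets: 5, 2, 12, 12, 1 → max 12
Smallest max regret = 7 → V.

V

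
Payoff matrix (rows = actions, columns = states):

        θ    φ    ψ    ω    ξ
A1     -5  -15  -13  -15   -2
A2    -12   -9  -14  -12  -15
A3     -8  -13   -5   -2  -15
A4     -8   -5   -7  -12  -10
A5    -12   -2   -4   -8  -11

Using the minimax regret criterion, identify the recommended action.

A5

Column bests: θ=-5, φ=-2, ψ=-4, ω=-2, ξ=-2.
A1 regrets: 0, 13, 9, 13, 0 → max 13
A2 regrets: 7, 7, 10, 10, 13 → max 13
A3 regrets: 3, 11, 1, 0, 13 → max 13
A4 regrets: 3, 3, 3, 10, 8 → max 10
A5 regrets: 7, 0, 0, 6, 9 → max 9
Smallest max regret = 9 → A5.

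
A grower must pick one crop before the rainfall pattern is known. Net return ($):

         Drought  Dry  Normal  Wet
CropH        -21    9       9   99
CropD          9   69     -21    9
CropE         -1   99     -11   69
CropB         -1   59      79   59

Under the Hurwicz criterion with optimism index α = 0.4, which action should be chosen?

CropE

CropH: 0.4·99 + 0.6·(-21) = 27
CropD: 0.4·69 + 0.6·(-21) = 15
CropE: 0.4·99 + 0.6·(-11) = 33
CropB: 0.4·79 + 0.6·(-1) = 31
Highest Hurwicz score = 33 → CropE.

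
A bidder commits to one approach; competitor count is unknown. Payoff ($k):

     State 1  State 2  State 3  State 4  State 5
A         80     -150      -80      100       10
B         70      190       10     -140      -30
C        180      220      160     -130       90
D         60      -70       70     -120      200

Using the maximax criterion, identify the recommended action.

Row maxima: A=100, B=190, C=220, D=200
Best best-case = 220 → C.

C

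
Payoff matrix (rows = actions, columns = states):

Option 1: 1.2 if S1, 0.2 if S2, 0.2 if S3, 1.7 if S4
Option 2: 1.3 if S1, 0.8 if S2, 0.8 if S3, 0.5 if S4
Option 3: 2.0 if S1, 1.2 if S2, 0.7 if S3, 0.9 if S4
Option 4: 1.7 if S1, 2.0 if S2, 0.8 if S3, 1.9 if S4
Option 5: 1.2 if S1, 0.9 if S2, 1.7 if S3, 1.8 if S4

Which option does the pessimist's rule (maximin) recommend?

Option 5

Row minima: Option 1=0.2, Option 2=0.5, Option 3=0.7, Option 4=0.8, Option 5=0.9
Best worst-case = 0.9 → Option 5.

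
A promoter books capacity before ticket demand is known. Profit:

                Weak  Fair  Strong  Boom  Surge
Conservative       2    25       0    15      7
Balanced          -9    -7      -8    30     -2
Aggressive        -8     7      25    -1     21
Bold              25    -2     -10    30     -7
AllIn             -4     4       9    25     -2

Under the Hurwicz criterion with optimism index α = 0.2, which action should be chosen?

Conservative

Conservative: 0.2·25 + 0.8·0 = 5
Balanced: 0.2·30 + 0.8·(-9) = -1.2
Aggressive: 0.2·25 + 0.8·(-8) = -1.4
Bold: 0.2·30 + 0.8·(-10) = -2
AllIn: 0.2·25 + 0.8·(-4) = 1.8
Highest Hurwicz score = 5 → Conservative.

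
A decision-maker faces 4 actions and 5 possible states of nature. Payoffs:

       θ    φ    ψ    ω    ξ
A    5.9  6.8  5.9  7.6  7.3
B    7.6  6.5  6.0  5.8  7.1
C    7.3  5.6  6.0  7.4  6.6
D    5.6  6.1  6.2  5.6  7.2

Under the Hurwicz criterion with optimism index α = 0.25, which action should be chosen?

A

A: 0.25·7.6 + 0.75·5.9 = 6.325
B: 0.25·7.6 + 0.75·5.8 = 6.25
C: 0.25·7.4 + 0.75·5.6 = 6.05
D: 0.25·7.2 + 0.75·5.6 = 6
Highest Hurwicz score = 6.325 → A.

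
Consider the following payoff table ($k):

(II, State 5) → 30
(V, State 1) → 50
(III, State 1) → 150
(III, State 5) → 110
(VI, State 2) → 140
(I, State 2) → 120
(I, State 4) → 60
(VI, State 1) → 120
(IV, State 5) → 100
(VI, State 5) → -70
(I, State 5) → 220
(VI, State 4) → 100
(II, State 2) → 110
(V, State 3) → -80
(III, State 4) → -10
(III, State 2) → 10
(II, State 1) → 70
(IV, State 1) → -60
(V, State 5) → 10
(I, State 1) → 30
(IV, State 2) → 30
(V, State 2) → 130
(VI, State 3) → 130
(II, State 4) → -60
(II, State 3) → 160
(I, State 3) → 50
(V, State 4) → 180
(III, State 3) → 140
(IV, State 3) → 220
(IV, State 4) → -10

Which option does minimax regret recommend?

Column bests: State 1=150, State 2=140, State 3=220, State 4=180, State 5=220.
I regrets: 120, 20, 170, 120, 0 → max 170
II regrets: 80, 30, 60, 240, 190 → max 240
III regrets: 0, 130, 80, 190, 110 → max 190
IV regrets: 210, 110, 0, 190, 120 → max 210
V regrets: 100, 10, 300, 0, 210 → max 300
VI regrets: 30, 0, 90, 80, 290 → max 290
Smallest max regret = 170 → I.

I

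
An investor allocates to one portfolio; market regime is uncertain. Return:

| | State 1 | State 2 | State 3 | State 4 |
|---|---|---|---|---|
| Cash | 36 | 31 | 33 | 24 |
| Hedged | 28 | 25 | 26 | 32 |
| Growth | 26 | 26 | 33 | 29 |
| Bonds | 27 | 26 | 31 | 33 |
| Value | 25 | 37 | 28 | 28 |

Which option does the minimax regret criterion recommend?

Cash

Column bests: State 1=36, State 2=37, State 3=33, State 4=33.
Cash regrets: 0, 6, 0, 9 → max 9
Hedged regrets: 8, 12, 7, 1 → max 12
Growth regrets: 10, 11, 0, 4 → max 11
Bonds regrets: 9, 11, 2, 0 → max 11
Value regrets: 11, 0, 5, 5 → max 11
Smallest max regret = 9 → Cash.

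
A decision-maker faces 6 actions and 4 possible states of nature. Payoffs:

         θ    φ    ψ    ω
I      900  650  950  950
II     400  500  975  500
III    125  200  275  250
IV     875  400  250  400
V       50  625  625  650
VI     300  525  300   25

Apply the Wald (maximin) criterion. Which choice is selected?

I

Row minima: I=650, II=400, III=125, IV=250, V=50, VI=25
Best worst-case = 650 → I.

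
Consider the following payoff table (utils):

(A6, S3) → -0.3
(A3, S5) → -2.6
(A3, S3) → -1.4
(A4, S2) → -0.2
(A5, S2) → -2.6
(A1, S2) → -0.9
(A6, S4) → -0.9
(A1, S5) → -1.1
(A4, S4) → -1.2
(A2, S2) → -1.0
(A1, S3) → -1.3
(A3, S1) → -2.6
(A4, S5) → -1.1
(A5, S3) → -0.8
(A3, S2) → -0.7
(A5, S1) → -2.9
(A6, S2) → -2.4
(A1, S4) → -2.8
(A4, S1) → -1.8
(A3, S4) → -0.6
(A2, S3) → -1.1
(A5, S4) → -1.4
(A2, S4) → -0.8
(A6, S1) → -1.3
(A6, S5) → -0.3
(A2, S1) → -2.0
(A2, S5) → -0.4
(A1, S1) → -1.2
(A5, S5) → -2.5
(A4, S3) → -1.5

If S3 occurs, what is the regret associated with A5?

0.5

Best payoff under S3 is -0.3.
Regret = -0.3 − (-0.8) = 0.5.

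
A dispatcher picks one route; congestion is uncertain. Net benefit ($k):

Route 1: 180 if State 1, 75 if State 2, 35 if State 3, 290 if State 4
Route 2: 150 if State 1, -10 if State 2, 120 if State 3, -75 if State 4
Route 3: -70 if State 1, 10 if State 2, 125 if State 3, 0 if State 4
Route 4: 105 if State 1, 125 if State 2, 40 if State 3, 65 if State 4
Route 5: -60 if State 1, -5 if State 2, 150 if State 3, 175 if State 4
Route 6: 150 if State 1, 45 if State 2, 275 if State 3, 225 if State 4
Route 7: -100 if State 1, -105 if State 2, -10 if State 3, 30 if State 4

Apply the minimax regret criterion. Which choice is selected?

Column bests: State 1=180, State 2=125, State 3=275, State 4=290.
Route 1 regrets: 0, 50, 240, 0 → max 240
Route 2 regrets: 30, 135, 155, 365 → max 365
Route 3 regrets: 250, 115, 150, 290 → max 290
Route 4 regrets: 75, 0, 235, 225 → max 235
Route 5 regrets: 240, 130, 125, 115 → max 240
Route 6 regrets: 30, 80, 0, 65 → max 80
Route 7 regrets: 280, 230, 285, 260 → max 285
Smallest max regret = 80 → Route 6.

Route 6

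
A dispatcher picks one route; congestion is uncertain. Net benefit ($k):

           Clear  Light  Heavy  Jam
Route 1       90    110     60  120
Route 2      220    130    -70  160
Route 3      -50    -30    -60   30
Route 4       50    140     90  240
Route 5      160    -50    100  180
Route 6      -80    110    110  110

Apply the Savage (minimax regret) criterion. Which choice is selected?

Column bests: Clear=220, Light=140, Heavy=110, Jam=240.
Route 1 regrets: 130, 30, 50, 120 → max 130
Route 2 regrets: 0, 10, 180, 80 → max 180
Route 3 regrets: 270, 170, 170, 210 → max 270
Route 4 regrets: 170, 0, 20, 0 → max 170
Route 5 regrets: 60, 190, 10, 60 → max 190
Route 6 regrets: 300, 30, 0, 130 → max 300
Smallest max regret = 130 → Route 1.

Route 1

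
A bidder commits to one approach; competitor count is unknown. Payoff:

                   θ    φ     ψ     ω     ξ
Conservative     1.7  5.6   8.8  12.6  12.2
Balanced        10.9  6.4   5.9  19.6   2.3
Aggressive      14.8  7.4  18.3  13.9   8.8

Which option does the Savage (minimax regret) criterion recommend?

Column bests: θ=14.8, φ=7.4, ψ=18.3, ω=19.6, ξ=12.2.
Conservative regrets: 13.1, 1.8, 9.5, 7.0, 0.0 → max 13.1
Balanced regrets: 3.9, 1.0, 12.4, 0.0, 9.9 → max 12.4
Aggressive regrets: 0.0, 0.0, 0.0, 5.7, 3.4 → max 5.7
Smallest max regret = 5.7 → Aggressive.

Aggressive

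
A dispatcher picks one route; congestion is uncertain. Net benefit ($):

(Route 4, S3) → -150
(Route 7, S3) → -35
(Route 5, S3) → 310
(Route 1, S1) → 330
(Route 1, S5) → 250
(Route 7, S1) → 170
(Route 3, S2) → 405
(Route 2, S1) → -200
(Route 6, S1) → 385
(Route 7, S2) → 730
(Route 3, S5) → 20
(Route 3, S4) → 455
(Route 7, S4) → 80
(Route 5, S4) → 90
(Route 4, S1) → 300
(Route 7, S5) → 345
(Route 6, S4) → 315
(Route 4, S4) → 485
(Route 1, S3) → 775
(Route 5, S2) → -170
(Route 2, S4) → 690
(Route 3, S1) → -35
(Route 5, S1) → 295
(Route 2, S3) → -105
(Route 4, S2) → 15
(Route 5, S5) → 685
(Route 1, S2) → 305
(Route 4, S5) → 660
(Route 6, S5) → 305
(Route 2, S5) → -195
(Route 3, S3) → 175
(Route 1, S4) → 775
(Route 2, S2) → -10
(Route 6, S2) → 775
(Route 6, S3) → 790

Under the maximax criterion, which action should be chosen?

Row maxima: Route 1=775, Route 2=690, Route 3=455, Route 4=660, Route 5=685, Route 6=790, Route 7=730
Best best-case = 790 → Route 6.

Route 6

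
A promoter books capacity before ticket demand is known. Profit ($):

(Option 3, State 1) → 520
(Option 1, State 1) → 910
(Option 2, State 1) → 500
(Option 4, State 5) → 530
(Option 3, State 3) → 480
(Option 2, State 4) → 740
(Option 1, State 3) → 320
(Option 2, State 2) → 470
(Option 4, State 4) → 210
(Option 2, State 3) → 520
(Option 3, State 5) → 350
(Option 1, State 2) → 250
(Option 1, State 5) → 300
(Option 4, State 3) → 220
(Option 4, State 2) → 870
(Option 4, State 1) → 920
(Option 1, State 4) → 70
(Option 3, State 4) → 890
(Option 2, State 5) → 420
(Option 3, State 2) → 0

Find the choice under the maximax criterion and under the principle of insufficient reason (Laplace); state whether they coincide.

maximax → Option 4; laplace → Option 4 (agree)

Row maxima: Option 1=910, Option 2=740, Option 3=890, Option 4=920
Best best-case = 920 → Option 4.
Row averages: Option 1=370, Option 2=530, Option 3=448, Option 4=550
Highest average = 550 → Option 4.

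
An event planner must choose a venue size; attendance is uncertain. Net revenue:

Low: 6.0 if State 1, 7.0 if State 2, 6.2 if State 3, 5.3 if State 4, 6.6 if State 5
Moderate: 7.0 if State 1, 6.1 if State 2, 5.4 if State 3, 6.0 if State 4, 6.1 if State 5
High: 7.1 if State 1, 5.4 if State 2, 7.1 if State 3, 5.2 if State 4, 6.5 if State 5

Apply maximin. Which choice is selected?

Moderate

Row minima: Low=5.3, Moderate=5.4, High=5.2
Best worst-case = 5.4 → Moderate.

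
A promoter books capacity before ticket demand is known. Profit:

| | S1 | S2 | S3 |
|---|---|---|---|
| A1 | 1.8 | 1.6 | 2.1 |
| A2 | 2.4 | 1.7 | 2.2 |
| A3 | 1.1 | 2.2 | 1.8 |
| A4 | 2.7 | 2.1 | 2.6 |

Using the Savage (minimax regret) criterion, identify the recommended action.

A4

Column bests: S1=2.7, S2=2.2, S3=2.6.
A1 regrets: 0.9, 0.6, 0.5 → max 0.9
A2 regrets: 0.3, 0.5, 0.4 → max 0.5
A3 regrets: 1.6, 0.0, 0.8 → max 1.6
A4 regrets: 0.0, 0.1, 0.0 → max 0.1
Smallest max regret = 0.1 → A4.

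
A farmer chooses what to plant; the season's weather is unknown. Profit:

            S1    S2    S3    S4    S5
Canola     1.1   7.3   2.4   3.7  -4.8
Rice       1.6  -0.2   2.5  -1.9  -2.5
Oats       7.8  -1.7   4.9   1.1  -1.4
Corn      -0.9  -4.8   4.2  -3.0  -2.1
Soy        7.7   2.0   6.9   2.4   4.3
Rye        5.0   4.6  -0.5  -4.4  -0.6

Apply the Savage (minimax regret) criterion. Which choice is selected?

Soy

Column bests: S1=7.8, S2=7.3, S3=6.9, S4=3.7, S5=4.3.
Canola regrets: 6.7, 0.0, 4.5, 0.0, 9.1 → max 9.1
Rice regrets: 6.2, 7.5, 4.4, 5.6, 6.8 → max 7.5
Oats regrets: 0.0, 9.0, 2.0, 2.6, 5.7 → max 9.0
Corn regrets: 8.7, 12.1, 2.7, 6.7, 6.4 → max 12.1
Soy regrets: 0.1, 5.3, 0.0, 1.3, 0.0 → max 5.3
Rye regrets: 2.8, 2.7, 7.4, 8.1, 4.9 → max 8.1
Smallest max regret = 5.3 → Soy.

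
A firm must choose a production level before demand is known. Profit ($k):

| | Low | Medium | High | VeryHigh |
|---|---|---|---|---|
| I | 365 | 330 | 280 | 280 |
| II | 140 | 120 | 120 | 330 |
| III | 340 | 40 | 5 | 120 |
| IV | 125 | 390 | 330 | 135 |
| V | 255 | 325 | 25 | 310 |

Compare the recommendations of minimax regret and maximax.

Column bests: Low=365, Medium=390, High=330, VeryHigh=330.
I regrets: 0, 60, 50, 50 → max 60
II regrets: 225, 270, 210, 0 → max 270
III regrets: 25, 350, 325, 210 → max 350
IV regrets: 240, 0, 0, 195 → max 240
V regrets: 110, 65, 305, 20 → max 305
Smallest max regret = 60 → I.
Row maxima: I=365, II=330, III=340, IV=390, V=325
Best best-case = 390 → IV.

minimax regret → I; maximax → IV (disagree)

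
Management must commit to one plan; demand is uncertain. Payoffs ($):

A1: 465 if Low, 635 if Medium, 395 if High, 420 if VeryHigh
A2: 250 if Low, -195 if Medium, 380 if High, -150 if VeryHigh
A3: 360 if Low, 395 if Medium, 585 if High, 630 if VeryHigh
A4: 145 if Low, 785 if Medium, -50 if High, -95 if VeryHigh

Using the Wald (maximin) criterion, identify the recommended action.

A1

Row minima: A1=395, A2=-195, A3=360, A4=-95
Best worst-case = 395 → A1.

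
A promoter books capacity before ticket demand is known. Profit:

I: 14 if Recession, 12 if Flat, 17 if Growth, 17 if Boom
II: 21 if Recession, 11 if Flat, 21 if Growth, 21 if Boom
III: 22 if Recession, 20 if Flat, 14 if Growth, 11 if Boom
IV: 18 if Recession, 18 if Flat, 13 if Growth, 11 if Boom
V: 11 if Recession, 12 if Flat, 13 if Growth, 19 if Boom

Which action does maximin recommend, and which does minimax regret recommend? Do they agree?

Row minima: I=12, II=11, III=11, IV=11, V=11
Best worst-case = 12 → I.
Column bests: Recession=22, Flat=20, Growth=21, Boom=21.
I regrets: 8, 8, 4, 4 → max 8
II regrets: 1, 9, 0, 0 → max 9
III regrets: 0, 0, 7, 10 → max 10
IV regrets: 4, 2, 8, 10 → max 10
V regrets: 11, 8, 8, 2 → max 11
Smallest max regret = 8 → I.

maximin → I; minimax regret → I (agree)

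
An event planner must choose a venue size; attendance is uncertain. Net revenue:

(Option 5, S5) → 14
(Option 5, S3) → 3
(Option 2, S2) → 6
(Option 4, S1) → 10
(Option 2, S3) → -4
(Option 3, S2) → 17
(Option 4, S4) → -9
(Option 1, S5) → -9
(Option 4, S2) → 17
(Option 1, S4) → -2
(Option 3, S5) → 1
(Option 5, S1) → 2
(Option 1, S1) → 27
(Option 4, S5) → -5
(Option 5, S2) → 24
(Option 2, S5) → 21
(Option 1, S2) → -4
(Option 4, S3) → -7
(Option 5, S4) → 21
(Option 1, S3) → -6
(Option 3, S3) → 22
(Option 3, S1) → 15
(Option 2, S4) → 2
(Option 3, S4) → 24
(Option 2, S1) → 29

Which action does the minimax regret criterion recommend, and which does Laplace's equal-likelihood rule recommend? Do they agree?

minimax regret → Option 3; laplace → Option 3 (agree)

Column bests: S1=29, S2=24, S3=22, S4=24, S5=21.
Option 1 regrets: 2, 28, 28, 26, 30 → max 30
Option 2 regrets: 0, 18, 26, 22, 0 → max 26
Option 3 regrets: 14, 7, 0, 0, 20 → max 20
Option 4 regrets: 19, 7, 29, 33, 26 → max 33
Option 5 regrets: 27, 0, 19, 3, 7 → max 27
Smallest max regret = 20 → Option 3.
Row averages: Option 1=1.2, Option 2=10.8, Option 3=15.8, Option 4=1.2, Option 5=12.8
Highest average = 15.8 → Option 3.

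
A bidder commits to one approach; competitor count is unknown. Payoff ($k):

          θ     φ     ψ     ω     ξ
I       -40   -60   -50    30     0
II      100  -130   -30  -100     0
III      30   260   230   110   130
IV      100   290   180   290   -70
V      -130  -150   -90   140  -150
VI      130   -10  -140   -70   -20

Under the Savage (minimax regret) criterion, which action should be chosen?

III

Column bests: θ=130, φ=290, ψ=230, ω=290, ξ=130.
I regrets: 170, 350, 280, 260, 130 → max 350
II regrets: 30, 420, 260, 390, 130 → max 420
III regrets: 100, 30, 0, 180, 0 → max 180
IV regrets: 30, 0, 50, 0, 200 → max 200
V regrets: 260, 440, 320, 150, 280 → max 440
VI regrets: 0, 300, 370, 360, 150 → max 370
Smallest max regret = 180 → III.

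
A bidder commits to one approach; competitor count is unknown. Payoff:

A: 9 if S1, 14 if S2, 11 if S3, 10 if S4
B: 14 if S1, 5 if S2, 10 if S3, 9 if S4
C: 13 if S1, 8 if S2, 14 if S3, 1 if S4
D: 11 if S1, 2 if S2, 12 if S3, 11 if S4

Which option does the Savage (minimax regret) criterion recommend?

A

Column bests: S1=14, S2=14, S3=14, S4=11.
A regrets: 5, 0, 3, 1 → max 5
B regrets: 0, 9, 4, 2 → max 9
C regrets: 1, 6, 0, 10 → max 10
D regrets: 3, 12, 2, 0 → max 12
Smallest max regret = 5 → A.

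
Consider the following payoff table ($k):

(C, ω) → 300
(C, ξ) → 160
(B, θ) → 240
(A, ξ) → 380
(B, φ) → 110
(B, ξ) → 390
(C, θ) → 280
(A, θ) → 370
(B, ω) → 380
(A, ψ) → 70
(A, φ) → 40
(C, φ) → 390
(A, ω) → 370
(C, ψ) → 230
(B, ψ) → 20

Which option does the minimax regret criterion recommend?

C

Column bests: θ=370, φ=390, ψ=230, ω=380, ξ=390.
A regrets: 0, 350, 160, 10, 10 → max 350
B regrets: 130, 280, 210, 0, 0 → max 280
C regrets: 90, 0, 0, 80, 230 → max 230
Smallest max regret = 230 → C.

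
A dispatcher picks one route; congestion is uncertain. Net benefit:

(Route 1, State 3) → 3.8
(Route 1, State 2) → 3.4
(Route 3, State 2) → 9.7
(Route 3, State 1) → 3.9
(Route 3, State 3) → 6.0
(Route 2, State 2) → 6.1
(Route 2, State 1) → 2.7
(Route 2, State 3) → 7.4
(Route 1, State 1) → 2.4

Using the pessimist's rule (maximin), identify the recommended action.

Row minima: Route 1=2.4, Route 2=2.7, Route 3=3.9
Best worst-case = 3.9 → Route 3.

Route 3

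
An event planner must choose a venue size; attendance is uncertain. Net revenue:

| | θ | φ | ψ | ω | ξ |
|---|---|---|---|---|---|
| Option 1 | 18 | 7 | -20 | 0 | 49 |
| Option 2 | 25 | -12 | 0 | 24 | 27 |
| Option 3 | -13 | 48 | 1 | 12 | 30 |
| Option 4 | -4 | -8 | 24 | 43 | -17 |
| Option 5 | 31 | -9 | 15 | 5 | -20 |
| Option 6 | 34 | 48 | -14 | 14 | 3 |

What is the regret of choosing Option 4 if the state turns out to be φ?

56

Best payoff under φ is 48.
Regret = 48 − (-8) = 56.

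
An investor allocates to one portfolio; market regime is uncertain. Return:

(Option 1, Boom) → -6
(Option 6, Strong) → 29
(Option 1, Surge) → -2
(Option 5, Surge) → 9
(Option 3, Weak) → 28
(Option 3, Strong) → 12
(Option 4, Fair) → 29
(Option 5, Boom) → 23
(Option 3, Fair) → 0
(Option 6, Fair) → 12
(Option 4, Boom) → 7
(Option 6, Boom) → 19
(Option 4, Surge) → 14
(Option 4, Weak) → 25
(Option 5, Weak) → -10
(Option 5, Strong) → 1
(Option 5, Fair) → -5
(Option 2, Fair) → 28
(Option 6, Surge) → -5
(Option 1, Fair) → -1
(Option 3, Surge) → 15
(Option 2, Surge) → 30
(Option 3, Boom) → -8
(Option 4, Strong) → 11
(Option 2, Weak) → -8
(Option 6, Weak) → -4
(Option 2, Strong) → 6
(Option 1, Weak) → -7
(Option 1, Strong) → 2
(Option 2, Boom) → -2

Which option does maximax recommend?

Option 2

Row maxima: Option 1=2, Option 2=30, Option 3=28, Option 4=29, Option 5=23, Option 6=29
Best best-case = 30 → Option 2.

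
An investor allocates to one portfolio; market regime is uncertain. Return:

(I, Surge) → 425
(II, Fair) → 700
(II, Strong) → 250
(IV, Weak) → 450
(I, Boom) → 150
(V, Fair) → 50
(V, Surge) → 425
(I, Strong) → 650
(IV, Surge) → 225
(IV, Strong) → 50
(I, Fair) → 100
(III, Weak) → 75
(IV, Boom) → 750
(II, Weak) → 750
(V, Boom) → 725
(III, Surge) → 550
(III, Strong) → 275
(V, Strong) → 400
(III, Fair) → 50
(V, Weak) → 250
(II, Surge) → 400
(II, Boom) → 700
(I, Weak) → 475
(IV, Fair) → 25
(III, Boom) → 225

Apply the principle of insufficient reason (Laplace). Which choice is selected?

II

Row averages: I=360, II=560, III=235, IV=300, V=370
Highest average = 560 → II.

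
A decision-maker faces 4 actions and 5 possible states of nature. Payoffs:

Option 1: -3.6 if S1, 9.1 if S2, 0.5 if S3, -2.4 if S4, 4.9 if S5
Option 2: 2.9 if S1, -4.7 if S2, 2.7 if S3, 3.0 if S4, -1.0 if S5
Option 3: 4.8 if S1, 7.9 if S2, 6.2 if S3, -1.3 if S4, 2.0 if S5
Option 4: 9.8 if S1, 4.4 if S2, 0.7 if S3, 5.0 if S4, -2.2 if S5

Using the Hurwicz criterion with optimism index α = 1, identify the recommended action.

Option 1: 1·9.1 + 0·(-3.6) = 9.1
Option 2: 1·3.0 + 0·(-4.7) = 3
Option 3: 1·7.9 + 0·(-1.3) = 7.9
Option 4: 1·9.8 + 0·(-2.2) = 9.8
Highest Hurwicz score = 9.8 → Option 4.

Option 4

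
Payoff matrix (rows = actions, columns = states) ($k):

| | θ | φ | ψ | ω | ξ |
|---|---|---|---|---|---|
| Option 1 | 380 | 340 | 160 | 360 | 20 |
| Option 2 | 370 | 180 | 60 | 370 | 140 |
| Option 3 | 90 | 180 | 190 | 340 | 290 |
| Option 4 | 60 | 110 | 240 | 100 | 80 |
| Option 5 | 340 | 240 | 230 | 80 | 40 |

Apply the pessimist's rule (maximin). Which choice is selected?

Option 3

Row minima: Option 1=20, Option 2=60, Option 3=90, Option 4=60, Option 5=40
Best worst-case = 90 → Option 3.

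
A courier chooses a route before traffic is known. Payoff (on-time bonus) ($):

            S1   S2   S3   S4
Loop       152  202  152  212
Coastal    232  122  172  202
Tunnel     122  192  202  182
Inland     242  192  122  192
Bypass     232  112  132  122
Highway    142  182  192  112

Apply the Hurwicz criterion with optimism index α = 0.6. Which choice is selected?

Loop: 0.6·212 + 0.4·152 = 188
Coastal: 0.6·232 + 0.4·122 = 188
Tunnel: 0.6·202 + 0.4·122 = 170
Inland: 0.6·242 + 0.4·122 = 194
Bypass: 0.6·232 + 0.4·112 = 184
Highway: 0.6·192 + 0.4·112 = 160
Highest Hurwicz score = 194 → Inland.

Inland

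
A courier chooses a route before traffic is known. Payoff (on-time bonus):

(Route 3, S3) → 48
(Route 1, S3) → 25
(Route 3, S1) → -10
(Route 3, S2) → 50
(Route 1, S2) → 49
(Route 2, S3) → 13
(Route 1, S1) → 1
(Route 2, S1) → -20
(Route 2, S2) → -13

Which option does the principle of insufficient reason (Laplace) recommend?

Route 3

Row averages: Route 1=25, Route 2=-20/3, Route 3=88/3
Highest average = 88/3 → Route 3.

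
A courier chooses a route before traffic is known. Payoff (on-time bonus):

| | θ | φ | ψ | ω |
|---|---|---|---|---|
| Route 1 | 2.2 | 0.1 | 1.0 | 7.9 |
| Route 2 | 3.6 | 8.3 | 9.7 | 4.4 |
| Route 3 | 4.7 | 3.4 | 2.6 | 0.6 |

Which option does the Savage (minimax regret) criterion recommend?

Column bests: θ=4.7, φ=8.3, ψ=9.7, ω=7.9.
Route 1 regrets: 2.5, 8.2, 8.7, 0.0 → max 8.7
Route 2 regrets: 1.1, 0.0, 0.0, 3.5 → max 3.5
Route 3 regrets: 0.0, 4.9, 7.1, 7.3 → max 7.3
Smallest max regret = 3.5 → Route 2.

Route 2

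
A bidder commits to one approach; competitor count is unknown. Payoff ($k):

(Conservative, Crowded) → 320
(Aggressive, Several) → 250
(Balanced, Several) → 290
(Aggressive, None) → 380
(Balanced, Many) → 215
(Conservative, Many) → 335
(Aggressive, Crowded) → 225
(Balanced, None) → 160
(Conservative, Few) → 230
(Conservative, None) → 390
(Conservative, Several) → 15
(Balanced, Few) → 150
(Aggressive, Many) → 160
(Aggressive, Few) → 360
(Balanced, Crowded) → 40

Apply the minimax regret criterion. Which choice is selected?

Aggressive

Column bests: None=390, Few=360, Several=290, Many=335, Crowded=320.
Conservative regrets: 0, 130, 275, 0, 0 → max 275
Balanced regrets: 230, 210, 0, 120, 280 → max 280
Aggressive regrets: 10, 0, 40, 175, 95 → max 175
Smallest max regret = 175 → Aggressive.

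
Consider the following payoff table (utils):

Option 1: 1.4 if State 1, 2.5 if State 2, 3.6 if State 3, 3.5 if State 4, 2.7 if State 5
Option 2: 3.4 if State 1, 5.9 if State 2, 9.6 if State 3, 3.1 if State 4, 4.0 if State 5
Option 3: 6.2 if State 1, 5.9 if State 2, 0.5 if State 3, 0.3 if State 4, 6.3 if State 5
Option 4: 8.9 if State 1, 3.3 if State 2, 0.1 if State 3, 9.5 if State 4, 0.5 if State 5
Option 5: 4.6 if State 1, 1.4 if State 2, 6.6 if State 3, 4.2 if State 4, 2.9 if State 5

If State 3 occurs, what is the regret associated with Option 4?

9.5

Best payoff under State 3 is 9.6.
Regret = 9.6 − 0.1 = 9.5.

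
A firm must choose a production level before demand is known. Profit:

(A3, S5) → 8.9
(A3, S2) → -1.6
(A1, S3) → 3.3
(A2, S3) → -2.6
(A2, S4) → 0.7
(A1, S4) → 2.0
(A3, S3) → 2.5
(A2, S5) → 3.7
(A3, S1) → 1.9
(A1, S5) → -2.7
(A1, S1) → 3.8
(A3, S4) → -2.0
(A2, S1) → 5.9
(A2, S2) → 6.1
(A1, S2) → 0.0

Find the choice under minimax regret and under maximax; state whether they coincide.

minimax regret → A2; maximax → A3 (disagree)

Column bests: S1=5.9, S2=6.1, S3=3.3, S4=2.0, S5=8.9.
A1 regrets: 2.1, 6.1, 0.0, 0.0, 11.6 → max 11.6
A2 regrets: 0.0, 0.0, 5.9, 1.3, 5.2 → max 5.9
A3 regrets: 4.0, 7.7, 0.8, 4.0, 0.0 → max 7.7
Smallest max regret = 5.9 → A2.
Row maxima: A1=3.8, A2=6.1, A3=8.9
Best best-case = 8.9 → A3.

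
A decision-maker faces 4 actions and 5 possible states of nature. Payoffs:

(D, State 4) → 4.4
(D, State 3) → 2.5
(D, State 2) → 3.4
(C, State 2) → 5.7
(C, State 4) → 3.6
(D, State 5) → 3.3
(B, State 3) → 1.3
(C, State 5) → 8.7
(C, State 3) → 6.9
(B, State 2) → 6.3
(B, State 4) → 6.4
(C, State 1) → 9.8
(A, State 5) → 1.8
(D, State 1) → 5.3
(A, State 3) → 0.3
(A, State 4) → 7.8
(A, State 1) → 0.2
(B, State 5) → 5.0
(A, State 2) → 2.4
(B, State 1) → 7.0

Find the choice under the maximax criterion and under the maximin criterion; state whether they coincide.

maximax → C; maximin → C (agree)

Row maxima: A=7.8, B=7.0, C=9.8, D=5.3
Best best-case = 9.8 → C.
Row minima: A=0.2, B=1.3, C=3.6, D=2.5
Best worst-case = 3.6 → C.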